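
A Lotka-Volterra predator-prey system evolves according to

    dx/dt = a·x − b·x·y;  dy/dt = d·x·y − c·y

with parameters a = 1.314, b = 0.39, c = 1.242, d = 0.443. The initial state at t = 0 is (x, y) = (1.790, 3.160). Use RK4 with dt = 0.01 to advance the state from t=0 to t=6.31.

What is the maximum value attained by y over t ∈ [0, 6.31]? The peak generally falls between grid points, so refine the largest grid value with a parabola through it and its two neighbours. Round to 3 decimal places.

t=0.000: state=(1.790, 3.160)
step 1 (dt=0.01): k1=(0.146, -1.419), k2=(0.151, -1.415), k3=(0.151, -1.415), k4=(0.156, -1.410); state += dt/6·(k1+2k2+2k3+k4)
t=0.010: state=(1.792, 3.146)
t=0.020: state=(1.793, 3.132)
t=0.030: state=(1.795, 3.118)
continuing one RK4 step at a time; state shown every 25 steps (Δt=0.25):
t=0.250: state=(1.857, 2.833)
t=0.500: state=(1.983, 2.568)
t=0.750: state=(2.167, 2.368)
t=1.000: state=(2.406, 2.235)
t=1.250: state=(2.697, 2.172)
t=1.500: state=(3.031, 2.186)
t=1.750: state=(3.387, 2.286)
t=2.000: state=(3.731, 2.487)
t=2.250: state=(4.009, 2.801)
t=2.500: state=(4.153, 3.231)
t=2.750: state=(4.106, 3.750)
t=3.000: state=(3.854, 4.279)
t=3.250: state=(3.450, 4.705)
t=3.500: state=(2.990, 4.928)
t=3.750: state=(2.566, 4.911)
t=4.000: state=(2.229, 4.690)
t=4.250: state=(1.992, 4.340)
t=4.500: state=(1.848, 3.932)
t=4.750: state=(1.785, 3.522)
t=5.000: state=(1.792, 3.146)
t=5.250: state=(1.861, 2.821)
t=5.500: state=(1.990, 2.558)
t=5.750: state=(2.175, 2.361)
t=6.000: state=(2.417, 2.231)
t=6.250: state=(2.710, 2.171)
t=6.310: state=(2.787, 2.168)
largest grid value and its neighbours: y(3.600)=4.94907, y(3.610)=4.94907, y(3.620)=4.94870
parabola through these three points peaks at t≈3.605 with y≈4.94912

max y = 4.949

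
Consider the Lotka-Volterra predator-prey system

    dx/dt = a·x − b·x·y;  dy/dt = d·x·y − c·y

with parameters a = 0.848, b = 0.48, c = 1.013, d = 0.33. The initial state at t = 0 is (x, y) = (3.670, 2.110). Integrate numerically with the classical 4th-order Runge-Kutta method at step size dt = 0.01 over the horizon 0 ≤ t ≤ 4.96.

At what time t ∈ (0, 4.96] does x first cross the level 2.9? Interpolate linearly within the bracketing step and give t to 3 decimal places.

t=0.000: state=(3.670, 2.110)
step 1 (dt=0.01): k1=(-0.605, 0.418), k2=(-0.608, 0.416), k3=(-0.608, 0.416), k4=(-0.611, 0.415); state += dt/6·(k1+2k2+2k3+k4)
t=0.010: state=(3.664, 2.114)
t=0.020: state=(3.658, 2.118)
t=0.030: state=(3.652, 2.122)
continuing one RK4 step at a time; state shown every 20 steps (Δt=0.2):
t=0.200: state=(3.538, 2.186)
t=0.400: state=(3.388, 2.244)
t=0.600: state=(3.230, 2.279)
t=0.800: state=(3.073, 2.292)
t=1.000: state=(2.923, 2.281)
t=1.030: state=(2.901, 2.277)
next step: t=1.040: state=(2.894, 2.276) — x has crossed 2.9
linear interpolation between t=1.030 (2.90128) and t=1.040 (2.89419) → t≈1.032

t = 1.032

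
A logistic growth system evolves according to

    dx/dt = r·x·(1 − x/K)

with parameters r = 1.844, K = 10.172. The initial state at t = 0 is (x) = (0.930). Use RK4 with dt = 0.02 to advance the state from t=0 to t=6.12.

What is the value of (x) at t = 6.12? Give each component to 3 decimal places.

t=0.000: state=(0.930)
step 1 (dt=0.02): k1=(1.558), k2=(1.582), k3=(1.582), k4=(1.606); state += dt/6·(k1+2k2+2k3+k4)
t=0.020: state=(0.962)
t=0.040: state=(0.994)
t=0.060: state=(1.028)
continuing one RK4 step at a time; state shown every 10 steps (Δt=0.2):
t=0.200: state=(1.292)
t=0.400: state=(1.768)
t=0.600: state=(2.373)
t=0.800: state=(3.108)
t=1.000: state=(3.955)
t=1.200: state=(4.874)
t=1.400: state=(5.807)
t=1.600: state=(6.692)
t=1.800: state=(7.482)
t=2.000: state=(8.146)
t=2.200: state=(8.679)
t=2.400: state=(9.091)
t=2.600: state=(9.399)
t=2.800: state=(9.625)
t=3.000: state=(9.787)
t=3.200: state=(9.903)
t=3.400: state=(9.984)
t=3.600: state=(10.041)
t=3.800: state=(10.081)
t=4.000: state=(10.109)
t=4.200: state=(10.128)
t=4.400: state=(10.142)
t=4.600: state=(10.151)
t=4.800: state=(10.158)
t=5.000: state=(10.162)
t=5.200: state=(10.165)
t=5.400: state=(10.167)
t=5.600: state=(10.169)
t=5.800: state=(10.170)
t=6.000: state=(10.170)
t=6.120: state=(10.171)

(x) = (10.171)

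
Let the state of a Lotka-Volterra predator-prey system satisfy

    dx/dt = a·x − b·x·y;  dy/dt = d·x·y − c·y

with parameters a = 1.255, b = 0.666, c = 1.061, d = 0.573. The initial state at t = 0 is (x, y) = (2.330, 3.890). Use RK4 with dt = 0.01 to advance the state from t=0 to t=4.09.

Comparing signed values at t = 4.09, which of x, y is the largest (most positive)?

largest component: x

t=0.000: state=(2.330, 3.890)
step 1 (dt=0.01): k1=(-3.112, 1.066), k2=(-3.100, 1.033), k3=(-3.100, 1.033), k4=(-3.087, 1.000); state += dt/6·(k1+2k2+2k3+k4)
t=0.010: state=(2.299, 3.900)
t=0.020: state=(2.268, 3.910)
t=0.030: state=(2.238, 3.919)
continuing one RK4 step at a time; state shown every 20 steps (Δt=0.2):
t=0.200: state=(1.769, 3.974)
t=0.400: state=(1.349, 3.838)
t=0.600: state=(1.058, 3.559)
t=0.800: state=(0.866, 3.211)
t=1.000: state=(0.743, 2.847)
t=1.200: state=(0.670, 2.496)
t=1.400: state=(0.631, 2.174)
t=1.600: state=(0.619, 1.888)
t=1.800: state=(0.629, 1.640)
t=2.000: state=(0.659, 1.428)
t=2.200: state=(0.709, 1.249)
t=2.400: state=(0.780, 1.100)
t=2.600: state=(0.873, 0.978)
t=2.800: state=(0.992, 0.880)
t=3.000: state=(1.140, 0.804)
t=3.200: state=(1.322, 0.748)
t=3.400: state=(1.542, 0.713)
t=3.600: state=(1.804, 0.698)
t=3.800: state=(2.112, 0.706)
t=4.000: state=(2.466, 0.742)
t=4.090: state=(2.639, 0.770)
compare at T: x=2.639, y=0.770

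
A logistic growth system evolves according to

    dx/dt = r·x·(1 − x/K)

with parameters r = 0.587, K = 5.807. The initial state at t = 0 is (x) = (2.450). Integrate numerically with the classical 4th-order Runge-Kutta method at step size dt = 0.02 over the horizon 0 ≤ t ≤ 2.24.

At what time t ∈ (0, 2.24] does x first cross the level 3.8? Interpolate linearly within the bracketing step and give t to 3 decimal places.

t = 1.624

t=0.000: state=(2.450)
step 1 (dt=0.02): k1=(0.831), k2=(0.832), k3=(0.832), k4=(0.833); state += dt/6·(k1+2k2+2k3+k4)
t=0.020: state=(2.467)
t=0.040: state=(2.483)
t=0.060: state=(2.500)
continuing one RK4 step at a time; state shown every 5 steps (Δt=0.1):
t=0.100: state=(2.533)
t=0.200: state=(2.618)
t=0.300: state=(2.702)
t=0.400: state=(2.787)
t=0.500: state=(2.872)
t=0.600: state=(2.958)
t=0.700: state=(3.043)
t=0.800: state=(3.128)
t=0.900: state=(3.212)
t=1.000: state=(3.296)
t=1.100: state=(3.379)
t=1.200: state=(3.462)
t=1.300: state=(3.543)
t=1.400: state=(3.624)
t=1.500: state=(3.703)
t=1.600: state=(3.781)
t=1.620: state=(3.797)
next step: t=1.640: state=(3.812) — x has crossed 3.8
linear interpolation between t=1.620 (3.79687) and t=1.640 (3.81228) → t≈1.624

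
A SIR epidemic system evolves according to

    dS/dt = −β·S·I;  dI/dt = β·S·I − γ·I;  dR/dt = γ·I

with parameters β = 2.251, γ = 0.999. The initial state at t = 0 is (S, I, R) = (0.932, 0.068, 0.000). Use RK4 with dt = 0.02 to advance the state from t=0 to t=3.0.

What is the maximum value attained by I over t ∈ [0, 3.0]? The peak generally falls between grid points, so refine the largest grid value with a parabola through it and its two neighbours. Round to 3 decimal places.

t=0.000: state=(0.932, 0.068, 0.000)
step 1 (dt=0.02): k1=(-0.143, 0.075, 0.068), k2=(-0.144, 0.075, 0.069), k3=(-0.144, 0.075, 0.069), k4=(-0.145, 0.076, 0.069); state += dt/6·(k1+2k2+2k3+k4)
t=0.020: state=(0.929, 0.070, 0.001)
t=0.040: state=(0.926, 0.071, 0.003)
t=0.060: state=(0.923, 0.073, 0.004)
continuing one RK4 step at a time; state shown every 5 steps (Δt=0.1):
t=0.100: state=(0.917, 0.076, 0.007)
t=0.200: state=(0.901, 0.084, 0.015)
t=0.300: state=(0.883, 0.093, 0.024)
t=0.400: state=(0.864, 0.103, 0.034)
t=0.500: state=(0.843, 0.112, 0.045)
t=0.600: state=(0.821, 0.123, 0.056)
t=0.700: state=(0.798, 0.133, 0.069)
t=0.800: state=(0.773, 0.144, 0.083)
t=0.900: state=(0.748, 0.155, 0.098)
t=1.000: state=(0.721, 0.165, 0.114)
t=1.100: state=(0.694, 0.175, 0.131)
t=1.200: state=(0.667, 0.185, 0.149)
t=1.300: state=(0.639, 0.194, 0.168)
t=1.400: state=(0.611, 0.202, 0.187)
t=1.500: state=(0.583, 0.209, 0.208)
t=1.600: state=(0.556, 0.215, 0.229)
t=1.700: state=(0.530, 0.220, 0.251)
t=1.800: state=(0.504, 0.223, 0.273)
t=1.900: state=(0.479, 0.226, 0.295)
t=2.000: state=(0.455, 0.227, 0.318)
t=2.100: state=(0.433, 0.227, 0.341)
t=2.200: state=(0.411, 0.226, 0.363)
t=2.300: state=(0.391, 0.223, 0.386)
t=2.400: state=(0.372, 0.220, 0.408)
t=2.500: state=(0.354, 0.216, 0.430)
t=2.600: state=(0.337, 0.212, 0.451)
t=2.700: state=(0.322, 0.206, 0.472)
t=2.800: state=(0.307, 0.200, 0.492)
t=2.900: state=(0.294, 0.194, 0.512)
t=3.000: state=(0.282, 0.187, 0.531)
largest grid value and its neighbours: I(2.040)=0.22691, I(2.060)=0.22691, I(2.080)=0.22687
parabola through these three points peaks at t≈2.050 with I≈0.22692

max I = 0.227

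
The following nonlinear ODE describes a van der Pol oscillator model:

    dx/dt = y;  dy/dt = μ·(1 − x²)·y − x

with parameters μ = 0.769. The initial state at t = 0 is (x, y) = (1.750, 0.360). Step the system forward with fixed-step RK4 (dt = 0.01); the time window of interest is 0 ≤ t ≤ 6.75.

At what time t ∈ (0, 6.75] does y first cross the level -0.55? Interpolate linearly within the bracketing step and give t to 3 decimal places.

t=0.000: state=(1.750, 0.360)
step 1 (dt=0.01): k1=(0.360, -2.321), k2=(0.348, -2.306), k3=(0.348, -2.306), k4=(0.337, -2.291); state += dt/6·(k1+2k2+2k3+k4)
t=0.010: state=(1.753, 0.337)
t=0.020: state=(1.757, 0.314)
t=0.030: state=(1.760, 0.292)
continuing one RK4 step at a time; state shown every 25 steps (Δt=0.25):
t=0.250: state=(1.775, -0.124)
t=0.500: state=(1.702, -0.446)
t=0.600: state=(1.652, -0.544)
next step: t=0.610: state=(1.646, -0.554) — y has crossed -0.55
linear interpolation between t=0.600 (-0.54436) and t=0.610 (-0.55359) → t≈0.606

t = 0.606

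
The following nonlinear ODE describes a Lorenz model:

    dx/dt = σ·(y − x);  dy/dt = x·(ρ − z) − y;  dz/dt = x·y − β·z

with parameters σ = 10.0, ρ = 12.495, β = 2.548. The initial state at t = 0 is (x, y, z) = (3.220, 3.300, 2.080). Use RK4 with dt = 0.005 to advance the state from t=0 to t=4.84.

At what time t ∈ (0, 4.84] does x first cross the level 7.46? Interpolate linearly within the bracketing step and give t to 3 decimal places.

t=0.000: state=(3.220, 3.300, 2.080)
step 1 (dt=0.005): k1=(0.800, 30.236, 5.326), k2=(1.536, 30.139, 5.542), k3=(1.515, 30.156, 5.546), k4=(2.232, 30.075, 5.767); state += dt/6·(k1+2k2+2k3+k4)
t=0.005: state=(3.228, 3.451, 2.108)
t=0.010: state=(3.242, 3.601, 2.138)
t=0.015: state=(3.263, 3.751, 2.170)
continuing one RK4 step at a time; state shown every 40 steps (Δt=0.2):
t=0.200: state=(6.990, 9.923, 6.720)
t=0.215: state=(7.430, 10.351, 7.545)
next step: t=0.220: state=(7.576, 10.479, 7.838) — x has crossed 7.46
linear interpolation between t=0.215 (7.42998) and t=0.220 (7.57563) → t≈0.216

t = 0.216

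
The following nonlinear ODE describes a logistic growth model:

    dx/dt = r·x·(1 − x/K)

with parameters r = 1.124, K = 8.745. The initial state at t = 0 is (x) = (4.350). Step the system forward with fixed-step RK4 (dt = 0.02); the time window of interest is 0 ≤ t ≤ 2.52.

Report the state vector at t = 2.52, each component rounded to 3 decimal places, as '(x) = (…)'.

(x) = (8.254)

t=0.000: state=(4.350)
step 1 (dt=0.02): k1=(2.457), k2=(2.457), k3=(2.457), k4=(2.457); state += dt/6·(k1+2k2+2k3+k4)
t=0.020: state=(4.399)
t=0.040: state=(4.448)
t=0.060: state=(4.497)
continuing one RK4 step at a time; state shown every 5 steps (Δt=0.1):
t=0.100: state=(4.596)
t=0.200: state=(4.840)
t=0.300: state=(5.081)
t=0.400: state=(5.318)
t=0.500: state=(5.549)
t=0.600: state=(5.773)
t=0.700: state=(5.990)
t=0.800: state=(6.197)
t=0.900: state=(6.395)
t=1.000: state=(6.583)
t=1.100: state=(6.761)
t=1.200: state=(6.928)
t=1.300: state=(7.085)
t=1.400: state=(7.231)
t=1.500: state=(7.366)
t=1.600: state=(7.492)
t=1.700: state=(7.608)
t=1.800: state=(7.714)
t=1.900: state=(7.812)
t=2.000: state=(7.902)
t=2.100: state=(7.984)
t=2.200: state=(8.058)
t=2.300: state=(8.126)
t=2.400: state=(8.188)
t=2.500: state=(8.244)
t=2.520: state=(8.254)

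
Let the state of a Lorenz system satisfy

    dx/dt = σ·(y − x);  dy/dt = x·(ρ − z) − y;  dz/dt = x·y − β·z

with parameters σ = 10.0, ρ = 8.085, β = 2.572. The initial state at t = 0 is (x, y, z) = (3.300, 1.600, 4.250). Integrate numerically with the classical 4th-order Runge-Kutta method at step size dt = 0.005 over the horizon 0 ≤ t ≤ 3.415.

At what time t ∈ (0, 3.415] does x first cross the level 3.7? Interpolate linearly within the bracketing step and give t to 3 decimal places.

t=0.000: state=(3.300, 1.600, 4.250)
step 1 (dt=0.005): k1=(-17.000, 11.056, -5.651), k2=(-16.299, 10.911, -5.593), k3=(-16.320, 10.918, -5.591), k4=(-15.638, 10.778, -5.534); state += dt/6·(k1+2k2+2k3+k4)
t=0.005: state=(3.218, 1.655, 4.222)
t=0.010: state=(3.143, 1.708, 4.195)
t=0.015: state=(3.075, 1.760, 4.168)
continuing one RK4 step at a time; state shown every 40 steps (Δt=0.2):
t=0.200: state=(2.870, 3.413, 3.647)
t=0.310: state=(3.658, 4.512, 3.995)
next step: t=0.315: state=(3.701, 4.565, 4.027) — x has crossed 3.7
linear interpolation between t=0.310 (3.65797) and t=0.315 (3.70092) → t≈0.315

t = 0.315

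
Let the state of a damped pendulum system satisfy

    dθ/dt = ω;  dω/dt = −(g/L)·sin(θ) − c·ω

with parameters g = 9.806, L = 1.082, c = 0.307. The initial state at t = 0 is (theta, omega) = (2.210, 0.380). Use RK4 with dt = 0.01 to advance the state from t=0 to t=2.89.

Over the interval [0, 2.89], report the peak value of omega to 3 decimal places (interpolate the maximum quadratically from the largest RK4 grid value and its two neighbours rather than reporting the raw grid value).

t=0.000: state=(2.210, 0.380)
step 1 (dt=0.01): k1=(0.380, -7.390), k2=(0.343, -7.369), k3=(0.343, -7.370), k4=(0.306, -7.349); state += dt/6·(k1+2k2+2k3+k4)
t=0.010: state=(2.213, 0.306)
t=0.020: state=(2.216, 0.233)
t=0.030: state=(2.218, 0.160)
continuing one RK4 step at a time; state shown every 10 steps (Δt=0.1):
t=0.100: state=(2.212, -0.344)
t=0.200: state=(2.141, -1.064)
t=0.300: state=(1.998, -1.813)
t=0.400: state=(1.777, -2.603)
t=0.500: state=(1.477, -3.411)
t=0.600: state=(1.097, -4.161)
t=0.700: state=(0.651, -4.716)
t=0.800: state=(0.165, -4.925)
t=0.900: state=(-0.320, -4.705)
t=1.000: state=(-0.763, -4.102)
t=1.100: state=(-1.132, -3.253)
t=1.200: state=(-1.410, -2.303)
t=1.300: state=(-1.592, -1.343)
t=1.400: state=(-1.680, -0.413)
t=1.500: state=(-1.676, 0.486)
t=1.600: state=(-1.583, 1.362)
t=1.700: state=(-1.404, 2.210)
t=1.800: state=(-1.143, 2.995)
t=1.900: state=(-0.810, 3.643)
t=2.000: state=(-0.423, 4.048)
t=2.100: state=(-0.012, 4.116)
t=2.200: state=(0.388, 3.822)
t=2.300: state=(0.743, 3.227)
t=2.400: state=(1.027, 2.437)
t=2.500: state=(1.227, 1.555)
t=2.600: state=(1.337, 0.651)
t=2.700: state=(1.358, -0.240)
t=2.800: state=(1.290, -1.100)
t=2.890: state=(1.158, -1.827)
largest grid value and its neighbours: omega(2.060)=4.13243, omega(2.070)=4.13383, omega(2.080)=4.13152
parabola through these three points peaks at t≈2.069 with omega≈4.13386

max omega = 4.134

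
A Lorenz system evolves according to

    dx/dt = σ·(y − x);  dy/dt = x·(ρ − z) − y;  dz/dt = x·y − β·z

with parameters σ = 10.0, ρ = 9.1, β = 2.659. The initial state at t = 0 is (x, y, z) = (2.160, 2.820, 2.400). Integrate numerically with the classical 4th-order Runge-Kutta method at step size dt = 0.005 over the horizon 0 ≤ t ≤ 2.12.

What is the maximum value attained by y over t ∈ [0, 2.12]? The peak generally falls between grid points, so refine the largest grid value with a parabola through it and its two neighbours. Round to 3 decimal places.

max y = 7.849

t=0.000: state=(2.160, 2.820, 2.400)
step 1 (dt=0.005): k1=(6.600, 11.652, -0.290), k2=(6.726, 11.735, -0.179), k3=(6.725, 11.736, -0.178), k4=(6.851, 11.821, -0.064); state += dt/6·(k1+2k2+2k3+k4)
t=0.005: state=(2.194, 2.879, 2.399)
t=0.010: state=(2.228, 2.938, 2.399)
t=0.015: state=(2.265, 2.999, 2.401)
continuing one RK4 step at a time; state shown every 20 steps (Δt=0.1):
t=0.100: state=(3.055, 4.175, 2.643)
t=0.200: state=(4.378, 5.880, 3.688)
t=0.300: state=(5.939, 7.449, 5.923)
t=0.400: state=(7.093, 7.722, 9.045)
t=0.500: state=(6.978, 6.125, 11.342)
t=0.600: state=(5.645, 4.034, 11.498)
t=0.700: state=(4.118, 2.797, 10.226)
t=0.800: state=(3.109, 2.413, 8.631)
t=0.900: state=(2.686, 2.507, 7.223)
t=1.000: state=(2.700, 2.888, 6.165)
t=1.100: state=(3.035, 3.508, 5.526)
t=1.200: state=(3.631, 4.340, 5.387)
t=1.300: state=(4.424, 5.277, 5.845)
t=1.400: state=(5.264, 6.040, 6.924)
t=1.500: state=(5.864, 6.232, 8.365)
t=1.600: state=(5.929, 5.686, 9.547)
t=1.700: state=(5.438, 4.756, 9.932)
t=1.800: state=(4.701, 3.973, 9.535)
t=1.900: state=(4.073, 3.572, 8.737)
t=2.000: state=(3.723, 3.524, 7.892)
t=2.100: state=(3.664, 3.737, 7.215)
t=2.120: state=(3.684, 3.804, 7.111)
largest grid value and its neighbours: y(0.360)=7.84599, y(0.365)=7.84892, y(0.370)=7.84667
parabola through these three points peaks at t≈0.365 with y≈7.84893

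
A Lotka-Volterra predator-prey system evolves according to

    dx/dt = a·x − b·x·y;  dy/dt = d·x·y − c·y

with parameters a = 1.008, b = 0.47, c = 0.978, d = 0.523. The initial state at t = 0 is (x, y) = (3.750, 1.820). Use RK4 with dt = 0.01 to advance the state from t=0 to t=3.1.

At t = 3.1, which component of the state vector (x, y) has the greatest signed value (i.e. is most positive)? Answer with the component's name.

largest component: y

t=0.000: state=(3.750, 1.820)
step 1 (dt=0.01): k1=(0.572, 1.790), k2=(0.557, 1.801), k3=(0.557, 1.801), k4=(0.541, 1.813); state += dt/6·(k1+2k2+2k3+k4)
t=0.010: state=(3.756, 1.838)
t=0.020: state=(3.761, 1.856)
t=0.030: state=(3.766, 1.875)
continuing one RK4 step at a time; state shown every 20 steps (Δt=0.2):
t=0.200: state=(3.796, 2.224)
t=0.400: state=(3.685, 2.708)
t=0.600: state=(3.410, 3.232)
t=0.800: state=(3.007, 3.721)
t=1.000: state=(2.545, 4.092)
t=1.200: state=(2.097, 4.288)
t=1.400: state=(1.711, 4.300)
t=1.600: state=(1.405, 4.159)
t=1.800: state=(1.175, 3.912)
t=2.000: state=(1.010, 3.605)
t=2.200: state=(0.894, 3.273)
t=2.400: state=(0.817, 2.943)
t=2.600: state=(0.769, 2.629)
t=2.800: state=(0.745, 2.339)
t=3.000: state=(0.741, 2.079)
t=3.100: state=(0.745, 1.960)
compare at T: x=0.745, y=1.960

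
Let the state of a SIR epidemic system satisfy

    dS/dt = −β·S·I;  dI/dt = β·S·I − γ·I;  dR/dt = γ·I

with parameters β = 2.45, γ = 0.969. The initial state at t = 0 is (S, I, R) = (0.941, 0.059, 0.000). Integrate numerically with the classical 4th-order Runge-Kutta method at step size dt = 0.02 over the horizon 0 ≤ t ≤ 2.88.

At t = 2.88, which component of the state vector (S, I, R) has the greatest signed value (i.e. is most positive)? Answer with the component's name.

largest component: R

t=0.000: state=(0.941, 0.059, 0.000)
step 1 (dt=0.02): k1=(-0.136, 0.079, 0.057), k2=(-0.138, 0.080, 0.058), k3=(-0.138, 0.080, 0.058), k4=(-0.139, 0.081, 0.059); state += dt/6·(k1+2k2+2k3+k4)
t=0.020: state=(0.938, 0.061, 0.001)
t=0.040: state=(0.935, 0.062, 0.002)
t=0.060: state=(0.933, 0.064, 0.004)
continuing one RK4 step at a time; state shown every 5 steps (Δt=0.1):
t=0.100: state=(0.927, 0.067, 0.006)
t=0.200: state=(0.910, 0.077, 0.013)
t=0.300: state=(0.892, 0.087, 0.021)
t=0.400: state=(0.873, 0.098, 0.030)
t=0.500: state=(0.851, 0.109, 0.040)
t=0.600: state=(0.827, 0.122, 0.051)
t=0.700: state=(0.801, 0.135, 0.064)
t=0.800: state=(0.774, 0.149, 0.077)
t=0.900: state=(0.745, 0.163, 0.092)
t=1.000: state=(0.715, 0.177, 0.109)
t=1.100: state=(0.683, 0.190, 0.127)
t=1.200: state=(0.651, 0.203, 0.146)
t=1.300: state=(0.618, 0.216, 0.166)
t=1.400: state=(0.586, 0.227, 0.187)
t=1.500: state=(0.554, 0.237, 0.210)
t=1.600: state=(0.522, 0.245, 0.233)
t=1.700: state=(0.491, 0.252, 0.257)
t=1.800: state=(0.461, 0.257, 0.282)
t=1.900: state=(0.433, 0.260, 0.307)
t=2.000: state=(0.406, 0.262, 0.332)
t=2.100: state=(0.381, 0.261, 0.358)
t=2.200: state=(0.357, 0.260, 0.383)
t=2.300: state=(0.335, 0.257, 0.408)
t=2.400: state=(0.315, 0.252, 0.433)
t=2.500: state=(0.297, 0.247, 0.457)
t=2.600: state=(0.279, 0.240, 0.480)
t=2.700: state=(0.264, 0.233, 0.503)
t=2.800: state=(0.249, 0.225, 0.526)
t=2.880: state=(0.239, 0.219, 0.543)
compare at T: S=0.239, I=0.219, R=0.543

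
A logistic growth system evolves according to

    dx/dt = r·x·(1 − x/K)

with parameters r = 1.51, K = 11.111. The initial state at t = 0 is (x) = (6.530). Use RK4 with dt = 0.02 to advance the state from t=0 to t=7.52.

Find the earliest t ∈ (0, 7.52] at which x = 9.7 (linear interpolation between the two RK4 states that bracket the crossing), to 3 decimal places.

t = 1.042

t=0.000: state=(6.530)
step 1 (dt=0.02): k1=(4.065), k2=(4.054), k3=(4.054), k4=(4.043); state += dt/6·(k1+2k2+2k3+k4)
t=0.020: state=(6.611)
t=0.040: state=(6.692)
t=0.060: state=(6.772)
continuing one RK4 step at a time; state shown every 25 steps (Δt=0.5):
t=0.500: state=(8.356)
t=1.000: state=(9.620)
t=1.040: state=(9.696)
next step: t=1.060: state=(9.733) — x has crossed 9.7
linear interpolation between t=1.040 (9.69638) and t=1.060 (9.73324) → t≈1.042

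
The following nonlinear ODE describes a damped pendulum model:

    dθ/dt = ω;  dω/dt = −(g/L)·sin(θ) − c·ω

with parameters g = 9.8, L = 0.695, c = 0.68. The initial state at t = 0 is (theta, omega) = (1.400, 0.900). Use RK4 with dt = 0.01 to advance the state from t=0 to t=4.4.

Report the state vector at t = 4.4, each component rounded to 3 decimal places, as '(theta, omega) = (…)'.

(theta, omega) = (-0.302, -0.192)

t=0.000: state=(1.400, 0.900)
step 1 (dt=0.01): k1=(0.900, -14.508), k2=(0.827, -14.469), k3=(0.828, -14.468), k4=(0.755, -14.429); state += dt/6·(k1+2k2+2k3+k4)
t=0.010: state=(1.408, 0.755)
t=0.020: state=(1.415, 0.611)
t=0.030: state=(1.421, 0.468)
continuing one RK4 step at a time; state shown every 20 steps (Δt=0.2):
t=0.200: state=(1.302, -1.809)
t=0.400: state=(0.721, -3.819)
t=0.600: state=(-0.108, -4.094)
t=0.800: state=(-0.779, -2.377)
t=1.000: state=(-1.013, 0.049)
t=1.200: state=(-0.782, 2.151)
t=1.400: state=(-0.226, 3.158)
t=1.600: state=(0.369, 2.525)
t=1.800: state=(0.709, 0.783)
t=2.000: state=(0.676, -1.062)
t=2.200: state=(0.330, -2.227)
t=2.400: state=(-0.133, -2.186)
t=2.600: state=(-0.471, -1.071)
t=2.800: state=(-0.538, 0.398)
t=3.000: state=(-0.337, 1.500)
t=3.200: state=(0.004, 1.745)
t=3.400: state=(0.300, 1.088)
t=3.600: state=(0.409, -0.014)
t=3.800: state=(0.304, -0.969)
t=4.000: state=(0.062, -1.333)
t=4.200: state=(-0.181, -0.985)
t=4.400: state=(-0.302, -0.192)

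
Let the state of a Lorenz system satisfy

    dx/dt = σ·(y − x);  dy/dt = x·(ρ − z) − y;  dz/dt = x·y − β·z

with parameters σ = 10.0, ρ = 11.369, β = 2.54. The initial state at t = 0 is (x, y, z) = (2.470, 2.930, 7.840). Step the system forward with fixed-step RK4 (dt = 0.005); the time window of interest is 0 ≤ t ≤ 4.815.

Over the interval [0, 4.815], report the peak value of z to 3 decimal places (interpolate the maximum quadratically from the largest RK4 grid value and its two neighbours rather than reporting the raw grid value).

max z = 13.132

t=0.000: state=(2.470, 2.930, 7.840)
step 1 (dt=0.005): k1=(4.600, 5.787, -12.676), k2=(4.630, 5.891, -12.526), k3=(4.632, 5.890, -12.526), k4=(4.663, 5.995, -12.376); state += dt/6·(k1+2k2+2k3+k4)
t=0.005: state=(2.493, 2.959, 7.777)
t=0.010: state=(2.517, 2.990, 7.716)
t=0.015: state=(2.540, 3.021, 7.657)
continuing one RK4 step at a time; state shown every 40 steps (Δt=0.2):
t=0.200: state=(3.875, 4.887, 6.654)
t=0.400: state=(6.263, 7.368, 9.208)
t=0.600: state=(6.700, 5.877, 13.017)
t=0.800: state=(4.434, 3.473, 11.642)
t=1.000: state=(3.557, 3.606, 9.019)
t=1.200: state=(4.380, 5.089, 8.090)
t=1.400: state=(5.930, 6.567, 9.822)
t=1.600: state=(6.115, 5.623, 12.032)
t=1.800: state=(4.743, 4.125, 11.236)
t=2.000: state=(4.159, 4.203, 9.500)
t=2.200: state=(4.765, 5.259, 9.001)
t=2.400: state=(5.721, 6.047, 10.243)
t=2.600: state=(5.693, 5.356, 11.438)
t=2.800: state=(4.850, 4.485, 10.847)
t=3.000: state=(4.539, 4.603, 9.757)
t=3.200: state=(4.991, 5.321, 9.574)
t=3.400: state=(5.548, 5.695, 10.436)
t=3.600: state=(5.432, 5.200, 11.046)
t=3.800: state=(4.916, 4.710, 10.596)
t=4.000: state=(4.778, 4.849, 9.936)
t=4.200: state=(5.104, 5.314, 9.925)
t=4.400: state=(5.412, 5.466, 10.496)
t=4.600: state=(5.282, 5.125, 10.788)
t=4.800: state=(4.971, 4.860, 10.456)
t=4.815: state=(4.955, 4.857, 10.420)
largest grid value and its neighbours: z(0.630)=13.12791, z(0.635)=13.13146, z(0.640)=13.13094
parabola through these three points peaks at t≈0.637 with z≈13.13174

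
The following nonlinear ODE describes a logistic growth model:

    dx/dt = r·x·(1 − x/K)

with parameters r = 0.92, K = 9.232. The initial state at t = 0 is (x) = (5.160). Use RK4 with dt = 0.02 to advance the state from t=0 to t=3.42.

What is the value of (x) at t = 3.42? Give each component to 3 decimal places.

(x) = (8.929)

t=0.000: state=(5.160)
step 1 (dt=0.02): k1=(2.094), k2=(2.092), k3=(2.092), k4=(2.089); state += dt/6·(k1+2k2+2k3+k4)
t=0.020: state=(5.202)
t=0.040: state=(5.244)
t=0.060: state=(5.285)
continuing one RK4 step at a time; state shown every 10 steps (Δt=0.2):
t=0.200: state=(5.573)
t=0.400: state=(5.971)
t=0.600: state=(6.348)
t=0.800: state=(6.699)
t=1.000: state=(7.023)
t=1.200: state=(7.317)
t=1.400: state=(7.582)
t=1.600: state=(7.817)
t=1.800: state=(8.023)
t=2.000: state=(8.204)
t=2.200: state=(8.360)
t=2.400: state=(8.495)
t=2.600: state=(8.611)
t=2.800: state=(8.709)
t=3.000: state=(8.793)
t=3.200: state=(8.864)
t=3.400: state=(8.924)
t=3.420: state=(8.929)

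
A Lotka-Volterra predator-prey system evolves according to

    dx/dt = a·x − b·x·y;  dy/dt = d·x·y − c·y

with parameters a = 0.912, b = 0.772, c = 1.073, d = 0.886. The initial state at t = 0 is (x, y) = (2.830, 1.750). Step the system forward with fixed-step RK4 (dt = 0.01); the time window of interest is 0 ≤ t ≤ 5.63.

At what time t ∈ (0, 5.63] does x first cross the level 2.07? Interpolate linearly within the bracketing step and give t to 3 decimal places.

t = 0.383

t=0.000: state=(2.830, 1.750)
step 1 (dt=0.01): k1=(-1.242, 2.510), k2=(-1.267, 2.518), k3=(-1.267, 2.518), k4=(-1.292, 2.526); state += dt/6·(k1+2k2+2k3+k4)
t=0.010: state=(2.817, 1.775)
t=0.020: state=(2.804, 1.801)
t=0.030: state=(2.791, 1.826)
continuing one RK4 step at a time; state shown every 20 steps (Δt=0.2):
t=0.200: state=(2.491, 2.268)
t=0.380: state=(2.077, 2.694)
next step: t=0.390: state=(2.053, 2.714) — x has crossed 2.07
linear interpolation between t=0.380 (2.07716) and t=0.390 (2.05289) → t≈0.383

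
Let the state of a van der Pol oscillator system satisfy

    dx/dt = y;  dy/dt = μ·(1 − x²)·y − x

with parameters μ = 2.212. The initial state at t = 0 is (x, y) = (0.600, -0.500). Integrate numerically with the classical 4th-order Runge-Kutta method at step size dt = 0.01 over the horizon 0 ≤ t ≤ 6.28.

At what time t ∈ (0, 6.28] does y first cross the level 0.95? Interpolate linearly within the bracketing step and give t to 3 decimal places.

t = 3.619

t=0.000: state=(0.600, -0.500)
step 1 (dt=0.01): k1=(-0.500, -1.308), k2=(-0.507, -1.318), k3=(-0.507, -1.318), k4=(-0.513, -1.328); state += dt/6·(k1+2k2+2k3+k4)
t=0.010: state=(0.595, -0.513)
t=0.020: state=(0.590, -0.527)
t=0.030: state=(0.584, -0.540)
continuing one RK4 step at a time; state shown every 25 steps (Δt=0.25):
t=0.250: state=(0.428, -0.910)
t=0.500: state=(0.122, -1.603)
t=0.750: state=(-0.410, -2.697)
t=1.000: state=(-1.173, -3.050)
t=1.250: state=(-1.732, -1.273)
t=1.500: state=(-1.876, -0.095)
t=1.750: state=(-1.850, 0.230)
t=2.000: state=(-1.779, 0.323)
t=2.250: state=(-1.692, 0.370)
t=2.500: state=(-1.594, 0.413)
t=2.750: state=(-1.485, 0.466)
t=3.000: state=(-1.360, 0.539)
t=3.250: state=(-1.212, 0.647)
t=3.500: state=(-1.030, 0.824)
t=3.610: state=(-0.934, 0.939)
next step: t=3.620: state=(-0.924, 0.951) — y has crossed 0.95
linear interpolation between t=3.610 (0.93924) and t=3.620 (0.95139) → t≈3.619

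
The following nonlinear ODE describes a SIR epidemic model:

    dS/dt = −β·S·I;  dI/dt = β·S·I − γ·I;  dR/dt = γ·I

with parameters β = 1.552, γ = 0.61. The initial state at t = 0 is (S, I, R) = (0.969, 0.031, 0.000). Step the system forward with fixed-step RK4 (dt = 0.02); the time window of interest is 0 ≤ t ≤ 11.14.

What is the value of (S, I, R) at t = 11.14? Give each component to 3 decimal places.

(S, I, R) = (0.105, 0.022, 0.873)

t=0.000: state=(0.969, 0.031, 0.000)
step 1 (dt=0.02): k1=(-0.047, 0.028, 0.019), k2=(-0.047, 0.028, 0.019), k3=(-0.047, 0.028, 0.019), k4=(-0.047, 0.028, 0.019); state += dt/6·(k1+2k2+2k3+k4)
t=0.020: state=(0.968, 0.032, 0.000)
t=0.040: state=(0.967, 0.032, 0.001)
t=0.060: state=(0.966, 0.033, 0.001)
continuing one RK4 step at a time; state shown every 25 steps (Δt=0.5):
t=0.500: state=(0.940, 0.048, 0.012)
t=1.000: state=(0.898, 0.072, 0.030)
t=1.500: state=(0.839, 0.105, 0.057)
t=2.000: state=(0.762, 0.144, 0.094)
t=2.500: state=(0.671, 0.185, 0.145)
t=3.000: state=(0.573, 0.221, 0.207)
t=3.500: state=(0.478, 0.244, 0.278)
t=4.000: state=(0.394, 0.252, 0.354)
t=4.500: state=(0.324, 0.245, 0.430)
t=5.000: state=(0.270, 0.228, 0.503)
t=5.500: state=(0.228, 0.203, 0.568)
t=6.000: state=(0.197, 0.177, 0.626)
t=6.500: state=(0.173, 0.150, 0.676)
t=7.000: state=(0.156, 0.126, 0.718)
t=7.500: state=(0.143, 0.104, 0.753)
t=8.000: state=(0.132, 0.085, 0.782)
t=8.500: state=(0.125, 0.070, 0.806)
t=9.000: state=(0.119, 0.056, 0.825)
t=9.500: state=(0.114, 0.045, 0.840)
t=10.000: state=(0.111, 0.037, 0.853)
t=10.500: state=(0.108, 0.029, 0.863)
t=11.000: state=(0.106, 0.023, 0.871)
t=11.140: state=(0.105, 0.022, 0.873)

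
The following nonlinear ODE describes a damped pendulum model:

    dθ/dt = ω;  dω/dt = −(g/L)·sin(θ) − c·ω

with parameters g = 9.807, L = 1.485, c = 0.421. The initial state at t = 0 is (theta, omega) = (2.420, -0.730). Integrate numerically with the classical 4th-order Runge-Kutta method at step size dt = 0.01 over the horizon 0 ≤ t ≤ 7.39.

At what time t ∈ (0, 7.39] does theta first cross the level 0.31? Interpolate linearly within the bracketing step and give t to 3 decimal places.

t = 0.808

t=0.000: state=(2.420, -0.730)
step 1 (dt=0.01): k1=(-0.730, -4.055), k2=(-0.750, -4.065), k3=(-0.750, -4.065), k4=(-0.771, -4.075); state += dt/6·(k1+2k2+2k3+k4)
t=0.010: state=(2.412, -0.771)
t=0.020: state=(2.405, -0.812)
t=0.030: state=(2.396, -0.853)
continuing one RK4 step at a time; state shown every 25 steps (Δt=0.25):
t=0.250: state=(2.103, -1.839)
t=0.500: state=(1.482, -3.152)
t=0.750: state=(0.553, -4.132)
t=0.800: state=(0.345, -4.187)
next step: t=0.810: state=(0.303, -4.191) — theta has crossed 0.31
linear interpolation between t=0.800 (0.34460) and t=0.810 (0.30271) → t≈0.808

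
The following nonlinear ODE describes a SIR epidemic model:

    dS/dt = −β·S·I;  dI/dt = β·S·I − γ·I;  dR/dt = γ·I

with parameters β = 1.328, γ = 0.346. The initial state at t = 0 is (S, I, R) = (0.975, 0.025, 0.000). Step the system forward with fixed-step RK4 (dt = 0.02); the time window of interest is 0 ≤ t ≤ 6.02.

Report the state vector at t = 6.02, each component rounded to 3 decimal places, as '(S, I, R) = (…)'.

(S, I, R) = (0.146, 0.359, 0.495)

t=0.000: state=(0.975, 0.025, 0.000)
step 1 (dt=0.02): k1=(-0.032, 0.024, 0.009), k2=(-0.033, 0.024, 0.009), k3=(-0.033, 0.024, 0.009), k4=(-0.033, 0.024, 0.009); state += dt/6·(k1+2k2+2k3+k4)
t=0.020: state=(0.974, 0.025, 0.000)
t=0.040: state=(0.974, 0.026, 0.000)
t=0.060: state=(0.973, 0.026, 0.001)
continuing one RK4 step at a time; state shown every 10 steps (Δt=0.2):
t=0.200: state=(0.968, 0.030, 0.002)
t=0.400: state=(0.959, 0.036, 0.004)
t=0.600: state=(0.949, 0.044, 0.007)
t=0.800: state=(0.937, 0.052, 0.010)
t=1.000: state=(0.923, 0.063, 0.014)
t=1.200: state=(0.906, 0.075, 0.019)
t=1.400: state=(0.887, 0.088, 0.025)
t=1.600: state=(0.865, 0.104, 0.031)
t=1.800: state=(0.839, 0.122, 0.039)
t=2.000: state=(0.810, 0.141, 0.048)
t=2.200: state=(0.778, 0.163, 0.059)
t=2.400: state=(0.743, 0.186, 0.071)
t=2.600: state=(0.705, 0.211, 0.084)
t=2.800: state=(0.664, 0.236, 0.100)
t=3.000: state=(0.622, 0.261, 0.117)
t=3.200: state=(0.579, 0.285, 0.136)
t=3.400: state=(0.535, 0.309, 0.157)
t=3.600: state=(0.491, 0.330, 0.179)
t=3.800: state=(0.449, 0.349, 0.202)
t=4.000: state=(0.408, 0.365, 0.227)
t=4.200: state=(0.370, 0.378, 0.253)
t=4.400: state=(0.334, 0.387, 0.279)
t=4.600: state=(0.301, 0.393, 0.306)
t=4.800: state=(0.271, 0.395, 0.333)
t=5.000: state=(0.244, 0.395, 0.361)
t=5.200: state=(0.220, 0.392, 0.388)
t=5.400: state=(0.198, 0.387, 0.415)
t=5.600: state=(0.179, 0.379, 0.441)
t=5.800: state=(0.162, 0.370, 0.467)
t=6.000: state=(0.147, 0.360, 0.493)
t=6.020: state=(0.146, 0.359, 0.495)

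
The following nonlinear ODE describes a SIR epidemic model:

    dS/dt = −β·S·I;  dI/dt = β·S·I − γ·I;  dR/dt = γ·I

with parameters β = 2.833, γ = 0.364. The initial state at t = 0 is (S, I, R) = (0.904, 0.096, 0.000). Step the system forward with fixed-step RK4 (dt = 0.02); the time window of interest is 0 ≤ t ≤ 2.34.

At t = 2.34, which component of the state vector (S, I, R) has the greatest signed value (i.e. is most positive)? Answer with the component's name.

t=0.000: state=(0.904, 0.096, 0.000)
step 1 (dt=0.02): k1=(-0.246, 0.211, 0.035), k2=(-0.251, 0.215, 0.036), k3=(-0.251, 0.215, 0.036), k4=(-0.255, 0.219, 0.037); state += dt/6·(k1+2k2+2k3+k4)
t=0.020: state=(0.899, 0.100, 0.001)
t=0.040: state=(0.894, 0.105, 0.001)
t=0.060: state=(0.888, 0.109, 0.002)
continuing one RK4 step at a time; state shown every 5 steps (Δt=0.1):
t=0.100: state=(0.877, 0.119, 0.004)
t=0.200: state=(0.845, 0.147, 0.009)
t=0.300: state=(0.807, 0.179, 0.015)
t=0.400: state=(0.763, 0.215, 0.022)
t=0.500: state=(0.714, 0.256, 0.030)
t=0.600: state=(0.660, 0.300, 0.040)
t=0.700: state=(0.602, 0.346, 0.052)
t=0.800: state=(0.542, 0.392, 0.066)
t=0.900: state=(0.482, 0.437, 0.081)
t=1.000: state=(0.424, 0.479, 0.097)
t=1.100: state=(0.368, 0.517, 0.116)
t=1.200: state=(0.316, 0.549, 0.135)
t=1.300: state=(0.270, 0.575, 0.155)
t=1.400: state=(0.228, 0.595, 0.177)
t=1.500: state=(0.193, 0.609, 0.199)
t=1.600: state=(0.162, 0.617, 0.221)
t=1.700: state=(0.136, 0.621, 0.244)
t=1.800: state=(0.114, 0.620, 0.266)
t=1.900: state=(0.096, 0.616, 0.289)
t=2.000: state=(0.080, 0.609, 0.311)
t=2.100: state=(0.068, 0.599, 0.333)
t=2.200: state=(0.057, 0.588, 0.354)
t=2.300: state=(0.049, 0.576, 0.376)
t=2.340: state=(0.046, 0.570, 0.384)
compare at T: S=0.046, I=0.570, R=0.384

largest component: I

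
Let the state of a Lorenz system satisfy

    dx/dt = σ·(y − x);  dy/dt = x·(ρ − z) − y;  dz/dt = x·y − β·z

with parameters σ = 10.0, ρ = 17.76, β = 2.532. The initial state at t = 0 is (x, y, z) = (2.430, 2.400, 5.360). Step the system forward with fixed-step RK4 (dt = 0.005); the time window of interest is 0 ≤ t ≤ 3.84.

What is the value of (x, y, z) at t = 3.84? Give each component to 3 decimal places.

(x, y, z) = (-5.199, -0.939, 21.391)

t=0.000: state=(2.430, 2.400, 5.360)
step 1 (dt=0.005): k1=(-0.300, 27.732, -7.740), k2=(0.401, 27.700, -7.524), k3=(0.382, 27.721, -7.521), k4=(1.067, 27.709, -7.303); state += dt/6·(k1+2k2+2k3+k4)
t=0.005: state=(2.432, 2.539, 5.322)
t=0.010: state=(2.441, 2.677, 5.287)
t=0.015: state=(2.456, 2.816, 5.254)
continuing one RK4 step at a time; state shown every 40 steps (Δt=0.2):
t=0.200: state=(6.484, 10.388, 7.550)
t=0.400: state=(11.637, 8.981, 25.355)
t=0.600: state=(2.534, -0.333, 18.469)
t=0.800: state=(0.280, 0.081, 11.100)
t=1.000: state=(0.310, 0.469, 6.700)
t=1.200: state=(1.065, 1.791, 4.152)
t=1.400: state=(4.392, 7.501, 4.399)
t=1.600: state=(12.551, 14.172, 21.724)
t=1.800: state=(4.041, -0.785, 21.415)
t=2.000: state=(-0.298, -0.926, 12.746)
t=2.200: state=(-1.283, -1.944, 7.862)
t=2.400: state=(-4.030, -6.478, 6.428)
t=2.600: state=(-10.987, -13.646, 18.092)
t=2.800: state=(-6.041, -1.322, 22.388)
t=3.000: state=(-1.166, -0.534, 13.706)
t=3.200: state=(-1.230, -1.743, 8.439)
t=3.400: state=(-3.590, -5.738, 6.437)
t=3.600: state=(-10.318, -13.669, 15.999)
t=3.800: state=(-7.055, -2.132, 23.291)
t=3.840: state=(-5.199, -0.939, 21.391)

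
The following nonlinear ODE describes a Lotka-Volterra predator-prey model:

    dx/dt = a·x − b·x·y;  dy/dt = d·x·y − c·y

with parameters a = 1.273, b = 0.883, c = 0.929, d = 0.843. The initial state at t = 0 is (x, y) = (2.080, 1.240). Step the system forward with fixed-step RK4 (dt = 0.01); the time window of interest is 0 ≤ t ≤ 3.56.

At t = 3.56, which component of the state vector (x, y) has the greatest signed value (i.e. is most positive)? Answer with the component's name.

t=0.000: state=(2.080, 1.240)
step 1 (dt=0.01): k1=(0.370, 1.022), k2=(0.361, 1.028), k3=(0.361, 1.028), k4=(0.352, 1.035); state += dt/6·(k1+2k2+2k3+k4)
t=0.010: state=(2.084, 1.250)
t=0.020: state=(2.087, 1.261)
t=0.030: state=(2.090, 1.271)
continuing one RK4 step at a time; state shown every 20 steps (Δt=0.2):
t=0.200: state=(2.114, 1.468)
t=0.400: state=(2.056, 1.735)
t=0.600: state=(1.904, 2.014)
t=0.800: state=(1.682, 2.265)
t=1.000: state=(1.430, 2.446)
t=1.200: state=(1.187, 2.531)
t=1.400: state=(0.979, 2.521)
t=1.600: state=(0.814, 2.434)
t=1.800: state=(0.691, 2.293)
t=2.000: state=(0.604, 2.123)
t=2.200: state=(0.544, 1.942)
t=2.400: state=(0.506, 1.761)
t=2.600: state=(0.486, 1.590)
t=2.800: state=(0.480, 1.432)
t=3.000: state=(0.487, 1.290)
t=3.200: state=(0.506, 1.164)
t=3.400: state=(0.536, 1.055)
t=3.560: state=(0.569, 0.980)
compare at T: x=0.569, y=0.980

largest component: y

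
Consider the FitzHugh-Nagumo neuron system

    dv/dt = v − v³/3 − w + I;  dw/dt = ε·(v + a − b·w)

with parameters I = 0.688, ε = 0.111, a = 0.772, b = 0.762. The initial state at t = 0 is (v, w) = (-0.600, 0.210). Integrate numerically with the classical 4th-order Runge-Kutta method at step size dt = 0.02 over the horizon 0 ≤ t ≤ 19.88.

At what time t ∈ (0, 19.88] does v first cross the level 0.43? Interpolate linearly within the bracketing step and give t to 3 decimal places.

t=0.000: state=(-0.600, 0.210)
step 1 (dt=0.02): k1=(-0.050, 0.001), k2=(-0.050, 0.001), k3=(-0.050, 0.001), k4=(-0.051, 0.001); state += dt/6·(k1+2k2+2k3+k4)
t=0.020: state=(-0.601, 0.210)
t=0.040: state=(-0.602, 0.210)
t=0.060: state=(-0.603, 0.210)
continuing one RK4 step at a time; state shown every 50 steps (Δt=1):
t=1.000: state=(-0.669, 0.208)
t=2.000: state=(-0.779, 0.196)
t=3.000: state=(-0.920, 0.172)
t=4.000: state=(-1.051, 0.135)
t=5.000: state=(-1.133, 0.090)
t=6.000: state=(-1.154, 0.042)
t=7.000: state=(-1.131, -0.001)
t=8.000: state=(-1.078, -0.036)
t=9.000: state=(-1.004, -0.062)
t=10.000: state=(-0.910, -0.077)
t=11.000: state=(-0.788, -0.079)
t=12.000: state=(-0.613, -0.066)
t=13.000: state=(-0.315, -0.029)
t=14.000: state=(0.330, 0.052)
t=14.100: state=(0.429, 0.064)
next step: t=14.120: state=(0.449, 0.067) — v has crossed 0.43
linear interpolation between t=14.100 (0.42883) and t=14.120 (0.44950) → t≈14.101

t = 14.101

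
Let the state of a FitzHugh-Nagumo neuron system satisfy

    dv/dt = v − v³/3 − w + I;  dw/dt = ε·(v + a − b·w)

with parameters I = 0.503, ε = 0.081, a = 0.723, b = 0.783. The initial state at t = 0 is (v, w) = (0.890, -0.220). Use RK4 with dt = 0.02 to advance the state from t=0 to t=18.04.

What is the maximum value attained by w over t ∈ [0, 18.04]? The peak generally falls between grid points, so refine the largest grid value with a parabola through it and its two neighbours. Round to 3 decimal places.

max w = 1.408

t=0.000: state=(0.890, -0.220)
step 1 (dt=0.02): k1=(1.378, 0.145), k2=(1.379, 0.146), k3=(1.379, 0.146), k4=(1.380, 0.147); state += dt/6·(k1+2k2+2k3+k4)
t=0.020: state=(0.918, -0.217)
t=0.040: state=(0.945, -0.214)
t=0.060: state=(0.973, -0.211)
continuing one RK4 step at a time; state shown every 50 steps (Δt=1):
t=1.000: state=(1.833, -0.035)
t=2.000: state=(1.897, 0.173)
t=3.000: state=(1.830, 0.365)
t=4.000: state=(1.753, 0.540)
t=5.000: state=(1.672, 0.698)
t=6.000: state=(1.589, 0.840)
t=7.000: state=(1.501, 0.966)
t=8.000: state=(1.408, 1.078)
t=9.000: state=(1.306, 1.175)
t=10.000: state=(1.189, 1.257)
t=11.000: state=(1.049, 1.325)
t=12.000: state=(0.863, 1.376)
t=13.000: state=(0.568, 1.405)
t=14.000: state=(-0.048, 1.399)
t=15.000: state=(-1.373, 1.317)
t=16.000: state=(-1.964, 1.153)
t=17.000: state=(-1.953, 0.984)
t=18.000: state=(-1.899, 0.829)
t=18.040: state=(-1.896, 0.824)
largest grid value and its neighbours: w(13.380)=1.40827, w(13.400)=1.40828, w(13.420)=1.40828
parabola through these three points peaks at t≈13.408 with w≈1.40828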